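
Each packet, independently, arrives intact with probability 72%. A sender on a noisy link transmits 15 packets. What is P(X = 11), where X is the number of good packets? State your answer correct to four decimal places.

0.2262

X ~ Binomial(n=15, p=0.72).
P(X=11) = C(15,11) · p^11 · (1−p)^4
= 1365 · 0.026956 · 0.0061466 = 0.226163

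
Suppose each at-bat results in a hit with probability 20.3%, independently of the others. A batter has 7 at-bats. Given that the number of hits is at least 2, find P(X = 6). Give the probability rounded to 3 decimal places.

X ~ Binomial(7, 0.203). Want P(X=6 | X≥2) = P(X=6) / P(X≥2).
P(X=6) = C(7,6)·0.203^6·0.797^1 = 0.00039
P(X≥2) = 1 − 0.20427 − 0.36420 = 0.43152
Ratio = 0.00039 / 0.43152 = 0.00090

0.001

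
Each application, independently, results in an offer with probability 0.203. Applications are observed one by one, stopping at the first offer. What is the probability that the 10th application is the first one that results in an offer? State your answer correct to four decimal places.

0.0263

Geometric (trials to first success), p = 0.203.
P(Y = 10) = (1−p)^9 · p = 0.12976 · 0.203 = 0.026340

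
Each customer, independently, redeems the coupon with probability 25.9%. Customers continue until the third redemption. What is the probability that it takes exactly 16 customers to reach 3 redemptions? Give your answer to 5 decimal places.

Y = trial on which the third success occurs; negative binomial, r=3, p=0.259.
P(Y=16) = C(15,2) · p^3 · (1−p)^13
= 105 · 0.017374 · 0.020307 = 0.0370446

0.03704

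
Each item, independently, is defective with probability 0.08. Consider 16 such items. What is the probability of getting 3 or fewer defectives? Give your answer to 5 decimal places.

0.96583

X ~ Binomial(16, 0.08); P(X ≤ 3) = Σ C(16,k) p^k (1−p)^(16−k) over k:
  k=0: C(16,0)·0.08^0·0.92^16 = 0.2633936
  k=1: C(16,1)·0.08^1·0.92^15 = 0.3664607
  k=2: C(16,2)·0.08^2·0.92^14 = 0.2389961
  k=3: C(16,3)·0.08^3·0.92^13 = 0.0969839
Total = 0.9658343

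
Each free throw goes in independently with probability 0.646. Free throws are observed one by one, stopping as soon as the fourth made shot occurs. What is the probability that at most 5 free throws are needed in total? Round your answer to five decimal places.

Finishing within 5 free throws ⇔ at least 4 successes in the first 5. With X ~ Binomial(5, 0.646), P(Y ≤ 5) = 1 − P(X ≤ 3).
  k=0: C(5,0)·0.646^0·0.354^5 = 0.0055593
  k=1: C(5,1)·0.646^1·0.354^4 = 0.0507242
  k=2: C(5,2)·0.646^2·0.354^3 = 0.1851292
  k=3: C(5,3)·0.646^3·0.354^2 = 0.3378346
1 − 0.5792472 = 0.4207528

0.42075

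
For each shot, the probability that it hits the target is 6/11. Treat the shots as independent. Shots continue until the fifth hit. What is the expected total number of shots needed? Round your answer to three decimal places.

9.167

Y = total shots until the fifth success; negative binomial with r=5, p=0.545455.
E[Y] = r / p = 5 / 0.545455 = 9.16667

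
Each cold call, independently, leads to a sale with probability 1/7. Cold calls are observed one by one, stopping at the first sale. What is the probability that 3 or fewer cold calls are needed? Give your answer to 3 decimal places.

0.370

Y = number of cold calls to the first success; geometric, p = 0.142857.
P(Y ≤ 3) = 1 − (1−p)^3 = 1 − 0.62974 = 0.37026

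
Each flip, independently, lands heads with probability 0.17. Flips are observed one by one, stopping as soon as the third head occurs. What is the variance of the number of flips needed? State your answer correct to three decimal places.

86.159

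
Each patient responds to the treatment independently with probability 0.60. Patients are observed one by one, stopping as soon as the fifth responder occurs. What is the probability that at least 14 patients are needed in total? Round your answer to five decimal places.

Needing more than 13 patients ⇔ fewer than 5 successes in the first 13. With X ~ Binomial(13, 0.60), P(Y > 13) = P(X ≤ 4).
  k=0: C(13,0)·0.60^0·0.40^13 = 0.0000067
  k=1: C(13,1)·0.60^1·0.40^12 = 0.0001309
  k=2: C(13,2)·0.60^2·0.40^11 = 0.0011778
  k=3: C(13,3)·0.60^3·0.40^10 = 0.0064777
  k=4: C(13,4)·0.60^4·0.40^9 = 0.0242913
P(X ≤ 4) = 0.0320843

0.03208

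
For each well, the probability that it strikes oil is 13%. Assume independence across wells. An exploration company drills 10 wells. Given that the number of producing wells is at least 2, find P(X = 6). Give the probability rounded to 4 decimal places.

0.0015

X ~ Binomial(10, 0.13). Want P(X=6 | X≥2) = P(X=6) / P(X≥2).
P(X=6) = C(10,6)·0.13^6·0.87^4 = 0.000581
P(X≥2) = 1 − 0.248423 − 0.371207 = 0.380369
Ratio = 0.000581 / 0.380369 = 0.001527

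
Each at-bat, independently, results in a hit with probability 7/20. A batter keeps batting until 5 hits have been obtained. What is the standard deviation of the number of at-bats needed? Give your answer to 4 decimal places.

5.1508

Y = total at-bats until the fifth success; negative binomial with r=5, p=0.35.
SD(Y) = √[r(1−p)/p²] = √(26.530612) = 5.150788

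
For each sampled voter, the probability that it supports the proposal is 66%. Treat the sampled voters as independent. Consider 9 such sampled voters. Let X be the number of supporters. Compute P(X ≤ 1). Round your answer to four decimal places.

X ~ Binomial(9, 0.66); P(X ≤ 1) = Σ C(9,k) p^k (1−p)^(9−k) over k:
  k=0: C(9,0)·0.66^0·0.34^9 = 0.000061
  k=1: C(9,1)·0.66^1·0.34^8 = 0.001061
Total = 0.001121

0.0011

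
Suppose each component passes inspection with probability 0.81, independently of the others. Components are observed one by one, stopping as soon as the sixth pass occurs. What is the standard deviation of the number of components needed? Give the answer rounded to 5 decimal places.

Y = total components until the sixth success; negative binomial with r=6, p=0.81.
SD(Y) = √[r(1−p)/p²] = √(1.7375400) = 1.3181578

1.31816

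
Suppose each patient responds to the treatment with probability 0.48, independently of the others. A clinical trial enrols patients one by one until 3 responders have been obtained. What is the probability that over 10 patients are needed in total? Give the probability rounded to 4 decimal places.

0.0702

Needing more than 10 patients ⇔ fewer than 3 successes in the first 10. With X ~ Binomial(10, 0.48), P(Y > 10) = P(X ≤ 2).
  k=0: C(10,0)·0.48^0·0.52^10 = 0.001446
  k=1: C(10,1)·0.48^1·0.52^9 = 0.013344
  k=2: C(10,2)·0.48^2·0.52^8 = 0.055427
P(X ≤ 2) = 0.070216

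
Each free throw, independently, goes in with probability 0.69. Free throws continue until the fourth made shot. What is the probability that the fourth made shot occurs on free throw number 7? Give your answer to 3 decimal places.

0.135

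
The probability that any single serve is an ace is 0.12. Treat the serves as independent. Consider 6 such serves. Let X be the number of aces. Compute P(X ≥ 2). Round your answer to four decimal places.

X ~ Binomial(6, 0.12); P(X ≥ 2) = Σ C(6,k) p^k (1−p)^(6−k) over k:
  k=2: C(6,2)·0.12^2·0.88^4 = 0.129534
  k=3: C(6,3)·0.12^3·0.88^3 = 0.023552
  k=4: C(6,4)·0.12^4·0.88^2 = 0.002409
  k=5: C(6,5)·0.12^5·0.88^1 = 0.000131
  k=6: C(6,6)·0.12^6·0.88^0 = 0.000003
Total = 0.155629

0.1556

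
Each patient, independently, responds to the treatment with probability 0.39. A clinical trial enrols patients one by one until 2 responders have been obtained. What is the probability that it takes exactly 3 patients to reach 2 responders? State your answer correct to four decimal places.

0.1856

Y = trial on which the second success occurs; negative binomial, r=2, p=0.39.
P(Y=3) = C(2,1) · p^2 · (1−p)^1
= 2 · 0.1521 · 0.61 = 0.185562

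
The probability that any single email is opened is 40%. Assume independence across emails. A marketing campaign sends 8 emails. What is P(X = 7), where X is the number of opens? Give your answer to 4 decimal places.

0.0079

X ~ Binomial(n=8, p=0.40).
P(X=7) = C(8,7) · p^7 · (1−p)^1
= 8 · 0.0016384 · 0.6 = 0.007864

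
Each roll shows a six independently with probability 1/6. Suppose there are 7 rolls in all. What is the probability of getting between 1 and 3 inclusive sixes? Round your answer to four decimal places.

X ~ Binomial(7, 0.166667); P(1 ≤ X ≤ 3) = Σ C(7,k) p^k (1−p)^(7−k) over k:
  k=1: C(7,1)·0.166667^1·0.833333^6 = 0.390714
  k=2: C(7,2)·0.166667^2·0.833333^5 = 0.234429
  k=3: C(7,3)·0.166667^3·0.833333^4 = 0.078143
Total = 0.703286

0.7033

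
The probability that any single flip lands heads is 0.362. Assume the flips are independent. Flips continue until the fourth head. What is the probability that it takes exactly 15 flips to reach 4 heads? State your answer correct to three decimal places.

0.045

Y = trial on which the fourth success occurs; negative binomial, r=4, p=0.362.
P(Y=15) = C(14,3) · p^4 · (1−p)^11
= 364 · 0.017173 · 0.007129 = 0.04456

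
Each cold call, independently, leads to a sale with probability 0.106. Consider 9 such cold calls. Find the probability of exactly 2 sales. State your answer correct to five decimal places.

X ~ Binomial(n=9, p=0.106).
P(X=2) = C(9,2) · p^2 · (1−p)^7
= 36 · 0.011236 · 0.45642 = 0.1846192

0.18462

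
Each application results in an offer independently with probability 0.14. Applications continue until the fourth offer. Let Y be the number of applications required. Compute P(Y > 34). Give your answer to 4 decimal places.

0.2799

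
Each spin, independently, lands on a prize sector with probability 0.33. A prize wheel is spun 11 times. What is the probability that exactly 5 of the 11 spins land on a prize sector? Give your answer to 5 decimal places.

0.16355

X ~ Binomial(n=11, p=0.33).
P(X=5) = C(11,5) · p^5 · (1−p)^6
= 462 · 0.0039135 · 0.090458 = 0.1635537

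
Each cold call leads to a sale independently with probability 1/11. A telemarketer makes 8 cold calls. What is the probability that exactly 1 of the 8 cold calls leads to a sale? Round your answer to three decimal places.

X ~ Binomial(n=8, p=0.090909).
P(X=1) = C(8,1) · p^1 · (1−p)^7
= 8 · 0.090909 · 0.51316 = 0.37321

0.373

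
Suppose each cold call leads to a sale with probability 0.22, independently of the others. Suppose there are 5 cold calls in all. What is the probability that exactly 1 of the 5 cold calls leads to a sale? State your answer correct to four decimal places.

0.4072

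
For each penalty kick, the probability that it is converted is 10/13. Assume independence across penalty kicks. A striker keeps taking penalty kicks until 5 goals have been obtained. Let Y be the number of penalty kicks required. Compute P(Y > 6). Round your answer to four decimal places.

0.4199

Needing more than 6 penalty kicks ⇔ fewer than 5 successes in the first 6. With X ~ Binomial(6, 0.769231), P(Y > 6) = P(X ≤ 4).
  k=0: C(6,0)·0.769231^0·0.230769^6 = 0.000151
  k=1: C(6,1)·0.769231^1·0.230769^5 = 0.003021
  k=2: C(6,2)·0.769231^2·0.230769^4 = 0.025172
  k=3: C(6,3)·0.769231^3·0.230769^3 = 0.111875
  k=4: C(6,4)·0.769231^4·0.230769^2 = 0.279688
P(X ≤ 4) = 0.419907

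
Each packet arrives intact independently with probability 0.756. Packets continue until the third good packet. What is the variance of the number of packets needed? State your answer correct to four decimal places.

Y = total packets until the third success; negative binomial with r=3, p=0.756.
Var(Y) = r(1−p)/p² = 3·0.244 / 0.756² = 1.280759

1.2808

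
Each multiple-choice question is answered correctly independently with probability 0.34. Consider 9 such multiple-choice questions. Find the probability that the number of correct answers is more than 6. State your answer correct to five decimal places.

0.00936

X ~ Binomial(9, 0.34); P(X ≥ 7) = Σ C(9,k) p^k (1−p)^(9−k) over k:
  k=7: C(9,7)·0.34^7·0.66^2 = 0.0082365
  k=8: C(9,8)·0.34^8·0.66^1 = 0.0010608
  k=9: C(9,9)·0.34^9·0.66^0 = 0.0000607
Total = 0.0093580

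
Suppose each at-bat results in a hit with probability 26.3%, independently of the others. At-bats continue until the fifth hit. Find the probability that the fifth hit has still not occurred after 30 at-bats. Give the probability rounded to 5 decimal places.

0.07356

Needing more than 30 at-bats ⇔ fewer than 5 successes in the first 30. With X ~ Binomial(30, 0.263), P(Y > 30) = P(X ≤ 4).
  k=0: C(30,0)·0.263^0·0.737^30 = 0.0001057
  k=1: C(30,1)·0.263^1·0.737^29 = 0.0011314
  k=2: C(30,2)·0.263^2·0.737^28 = 0.0058545
  k=3: C(30,3)·0.263^3·0.737^27 = 0.0194991
  k=4: C(30,4)·0.263^4·0.737^26 = 0.0469686
P(X ≤ 4) = 0.0735594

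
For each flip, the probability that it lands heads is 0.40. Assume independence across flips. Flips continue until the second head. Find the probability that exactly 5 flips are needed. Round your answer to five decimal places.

0.13824

Y = trial on which the second success occurs; negative binomial, r=2, p=0.40.
P(Y=5) = C(4,1) · p^2 · (1−p)^3
= 4 · 0.16 · 0.216 = 0.1382400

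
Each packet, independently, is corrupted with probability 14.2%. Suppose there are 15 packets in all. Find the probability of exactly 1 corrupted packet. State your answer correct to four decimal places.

0.2496

X ~ Binomial(n=15, p=0.142).
P(X=1) = C(15,1) · p^1 · (1−p)^14
= 15 · 0.142 · 0.11717 = 0.249575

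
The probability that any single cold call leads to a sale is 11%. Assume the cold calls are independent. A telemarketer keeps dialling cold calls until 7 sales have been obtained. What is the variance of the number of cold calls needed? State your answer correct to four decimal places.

Y = total cold calls until the seventh success; negative binomial with r=7, p=0.11.
Var(Y) = r(1−p)/p² = 7·0.89 / 0.11² = 514.876033

514.8760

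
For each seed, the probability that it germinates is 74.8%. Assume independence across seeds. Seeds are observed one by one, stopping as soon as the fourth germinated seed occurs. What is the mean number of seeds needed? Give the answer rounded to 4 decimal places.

5.3476

Y = total seeds until the fourth success; negative binomial with r=4, p=0.748.
E[Y] = r / p = 4 / 0.748 = 5.347594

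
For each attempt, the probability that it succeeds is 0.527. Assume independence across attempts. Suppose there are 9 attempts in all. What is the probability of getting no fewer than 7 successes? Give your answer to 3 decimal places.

X ~ Binomial(9, 0.527); P(X ≥ 7) = Σ C(9,k) p^k (1−p)^(9−k) over k:
  k=7: C(9,7)·0.527^7·0.473^2 = 0.09093
  k=8: C(9,8)·0.527^8·0.473^1 = 0.02533
  k=9: C(9,9)·0.527^9·0.473^0 = 0.00314
Total = 0.11939

0.119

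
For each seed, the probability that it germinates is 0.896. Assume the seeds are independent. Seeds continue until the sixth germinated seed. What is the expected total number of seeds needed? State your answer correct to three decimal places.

6.696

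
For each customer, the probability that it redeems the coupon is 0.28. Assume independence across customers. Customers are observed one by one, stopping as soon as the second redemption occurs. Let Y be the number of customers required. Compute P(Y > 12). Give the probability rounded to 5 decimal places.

0.10998

Needing more than 12 customers ⇔ fewer than 2 successes in the first 12. With X ~ Binomial(12, 0.28), P(Y > 12) = P(X ≤ 1).
  k=0: C(12,0)·0.28^0·0.72^12 = 0.0194084
  k=1: C(12,1)·0.28^1·0.72^11 = 0.0905726
P(X ≤ 1) = 0.1099810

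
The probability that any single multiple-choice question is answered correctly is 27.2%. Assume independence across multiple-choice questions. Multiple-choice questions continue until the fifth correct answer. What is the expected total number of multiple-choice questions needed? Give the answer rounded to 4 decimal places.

18.3824

Y = total multiple-choice questions until the fifth success; negative binomial with r=5, p=0.272.
E[Y] = r / p = 5 / 0.272 = 18.382353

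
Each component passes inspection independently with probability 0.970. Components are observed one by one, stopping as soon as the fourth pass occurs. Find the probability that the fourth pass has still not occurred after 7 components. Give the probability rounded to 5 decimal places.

0.00003

Needing more than 7 components ⇔ fewer than 4 successes in the first 7. With X ~ Binomial(7, 0.97), P(Y > 7) = P(X ≤ 3).
  k=0: C(7,0)·0.97^0·0.03^7 = 0.0000000
  k=1: C(7,1)·0.97^1·0.03^6 = 0.0000000
  k=2: C(7,2)·0.97^2·0.03^5 = 0.0000005
  k=3: C(7,3)·0.97^3·0.03^4 = 0.0000259
P(X ≤ 3) = 0.0000264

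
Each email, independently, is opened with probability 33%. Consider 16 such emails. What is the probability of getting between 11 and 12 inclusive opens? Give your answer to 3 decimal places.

X ~ Binomial(16, 0.33); P(11 ≤ X ≤ 12) = Σ C(16,k) p^k (1−p)^(16−k) over k:
  k=11: C(16,11)·0.33^11·0.67^5 = 0.00298
  k=12: C(16,12)·0.33^12·0.67^4 = 0.00061
Total = 0.00359

0.004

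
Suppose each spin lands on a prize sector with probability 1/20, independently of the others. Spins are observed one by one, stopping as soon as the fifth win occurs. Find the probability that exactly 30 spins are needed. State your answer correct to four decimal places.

0.0021

Y = trial on which the fifth success occurs; negative binomial, r=5, p=0.05.
P(Y=30) = C(29,4) · p^5 · (1−p)^25
= 23751 · 3.125e-07 · 0.27739 = 0.002059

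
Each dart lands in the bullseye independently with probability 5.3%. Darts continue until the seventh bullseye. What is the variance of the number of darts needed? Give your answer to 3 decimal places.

Y = total darts until the seventh success; negative binomial with r=7, p=0.053.
Var(Y) = r(1−p)/p² = 7·0.947 / 0.053² = 2359.91456

2359.915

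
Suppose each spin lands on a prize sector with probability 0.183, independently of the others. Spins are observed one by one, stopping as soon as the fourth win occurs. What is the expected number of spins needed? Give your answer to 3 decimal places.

Y = total spins until the fourth success; negative binomial with r=4, p=0.183.
E[Y] = r / p = 4 / 0.183 = 21.85792

21.858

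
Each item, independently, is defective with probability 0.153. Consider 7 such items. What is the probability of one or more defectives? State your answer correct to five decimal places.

P(at least one) = 1 − P(none) = 1 − (1 − 0.153)^7
= 1 − 0.3127403 = 0.6872597

0.68726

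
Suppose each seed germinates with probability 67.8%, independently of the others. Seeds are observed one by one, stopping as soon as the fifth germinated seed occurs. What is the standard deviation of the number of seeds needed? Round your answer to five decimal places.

1.87147

Y = total seeds until the fifth success; negative binomial with r=5, p=0.678.
SD(Y) = √[r(1−p)/p²] = √(3.5024060) = 1.8714716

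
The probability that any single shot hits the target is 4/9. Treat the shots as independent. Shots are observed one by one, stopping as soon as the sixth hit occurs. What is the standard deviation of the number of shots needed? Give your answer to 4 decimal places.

Y = total shots until the sixth success; negative binomial with r=6, p=0.444444.
SD(Y) = √[r(1−p)/p²] = √(16.875000) = 4.107919

4.1079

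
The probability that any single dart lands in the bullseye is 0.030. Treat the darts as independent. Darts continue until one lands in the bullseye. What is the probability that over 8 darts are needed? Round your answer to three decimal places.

0.784

Y = number of darts to the first success; geometric, p = 0.03.
P(Y > 8) = P(first 8 all fail) = (1−p)^8 = 0.78374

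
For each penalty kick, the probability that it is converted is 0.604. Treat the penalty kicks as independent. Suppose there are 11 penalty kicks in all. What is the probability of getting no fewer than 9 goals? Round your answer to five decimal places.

0.12433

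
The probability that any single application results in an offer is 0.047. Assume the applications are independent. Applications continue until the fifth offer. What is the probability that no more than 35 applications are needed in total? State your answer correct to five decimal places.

0.02296

Finishing within 35 applications ⇔ at least 5 successes in the first 35. With X ~ Binomial(35, 0.047), P(Y ≤ 35) = 1 − P(X ≤ 4).
  k=0: C(35,0)·0.047^0·0.953^35 = 0.1854605
  k=1: C(35,1)·0.047^1·0.953^34 = 0.3201286
  k=2: C(35,2)·0.047^2·0.953^33 = 0.2683975
  k=3: C(35,3)·0.047^3·0.953^32 = 0.1456049
  k=4: C(35,4)·0.047^4·0.953^31 = 0.0574475
1 − 0.9770390 = 0.0229610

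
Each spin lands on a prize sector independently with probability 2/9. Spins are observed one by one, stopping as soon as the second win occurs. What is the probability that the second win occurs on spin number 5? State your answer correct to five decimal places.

0.09294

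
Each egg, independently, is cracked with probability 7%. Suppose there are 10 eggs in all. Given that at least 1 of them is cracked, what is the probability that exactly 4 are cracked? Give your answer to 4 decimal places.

0.0063

X ~ Binomial(10, 0.07). Want P(X=4 | X≥1) = P(X=4) / P(X≥1).
P(X=4) = C(10,4)·0.07^4·0.93^6 = 0.003262
P(X≥1) = 1 − 0.483982 = 0.516018
Ratio = 0.003262 / 0.516018 = 0.006322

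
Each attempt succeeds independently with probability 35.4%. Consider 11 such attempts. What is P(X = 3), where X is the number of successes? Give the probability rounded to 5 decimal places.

X ~ Binomial(n=11, p=0.354).
P(X=3) = C(11,3) · p^3 · (1−p)^8
= 165 · 0.044362 · 0.030329 = 0.2220005

0.22200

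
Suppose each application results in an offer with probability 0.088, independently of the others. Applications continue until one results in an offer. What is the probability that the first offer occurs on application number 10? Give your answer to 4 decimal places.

Geometric (trials to first success), p = 0.088.
P(Y = 10) = (1−p)^9 · p = 0.43647 · 0.088 = 0.038409

0.0384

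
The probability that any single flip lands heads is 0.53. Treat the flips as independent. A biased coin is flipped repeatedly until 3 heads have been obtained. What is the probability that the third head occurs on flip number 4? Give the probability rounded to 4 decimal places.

0.2099

Y = trial on which the third success occurs; negative binomial, r=3, p=0.53.
P(Y=4) = C(3,2) · p^3 · (1−p)^1
= 3 · 0.14888 · 0.47 = 0.209917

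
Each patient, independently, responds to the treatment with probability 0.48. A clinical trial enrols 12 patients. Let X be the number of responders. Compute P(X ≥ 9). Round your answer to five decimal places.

0.05552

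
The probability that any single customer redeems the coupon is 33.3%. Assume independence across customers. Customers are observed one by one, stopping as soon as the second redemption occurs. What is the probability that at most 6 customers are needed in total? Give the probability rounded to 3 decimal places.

Finishing within 6 customers ⇔ at least 2 successes in the first 6. With X ~ Binomial(6, 0.333), P(Y ≤ 6) = 1 − P(X ≤ 1).
  k=0: C(6,0)·0.333^0·0.667^6 = 0.08806
  k=1: C(6,1)·0.333^1·0.667^5 = 0.26377
1 − 0.35182 = 0.64818

0.648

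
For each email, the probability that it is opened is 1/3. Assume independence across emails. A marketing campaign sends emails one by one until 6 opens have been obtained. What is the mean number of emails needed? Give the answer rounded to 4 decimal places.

18.0000

Y = total emails until the sixth success; negative binomial with r=6, p=0.333333.
E[Y] = r / p = 6 / 0.333333 = 18.000000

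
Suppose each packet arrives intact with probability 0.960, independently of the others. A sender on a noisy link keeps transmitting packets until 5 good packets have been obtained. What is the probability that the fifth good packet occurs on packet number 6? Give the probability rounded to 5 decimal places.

Y = trial on which the fifth success occurs; negative binomial, r=5, p=0.96.
P(Y=6) = C(5,4) · p^5 · (1−p)^1
= 5 · 0.81537 · 0.04 = 0.1630745

0.16307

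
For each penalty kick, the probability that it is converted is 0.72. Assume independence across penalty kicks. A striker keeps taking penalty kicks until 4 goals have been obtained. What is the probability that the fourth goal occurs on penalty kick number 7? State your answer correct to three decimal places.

0.118

Y = trial on which the fourth success occurs; negative binomial, r=4, p=0.72.
P(Y=7) = C(6,3) · p^4 · (1−p)^3
= 20 · 0.26874 · 0.021952 = 0.11799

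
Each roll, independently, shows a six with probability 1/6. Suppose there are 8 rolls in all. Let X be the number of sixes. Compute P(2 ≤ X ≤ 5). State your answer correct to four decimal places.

X ~ Binomial(8, 0.166667); P(2 ≤ X ≤ 5) = Σ C(8,k) p^k (1−p)^(8−k) over k:
  k=2: C(8,2)·0.166667^2·0.833333^6 = 0.260476
  k=3: C(8,3)·0.166667^3·0.833333^5 = 0.104190
  k=4: C(8,4)·0.166667^4·0.833333^4 = 0.026048
  k=5: C(8,5)·0.166667^5·0.833333^3 = 0.004168
Total = 0.394882

0.3949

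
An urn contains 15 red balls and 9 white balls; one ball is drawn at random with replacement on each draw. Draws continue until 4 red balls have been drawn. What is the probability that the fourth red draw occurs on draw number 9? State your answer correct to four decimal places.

0.0634

Y = trial on which the fourth success occurs; negative binomial, r=4, p=0.625.
P(Y=9) = C(8,3) · p^4 · (1−p)^5
= 56 · 0.15259 · 0.0074158 = 0.063367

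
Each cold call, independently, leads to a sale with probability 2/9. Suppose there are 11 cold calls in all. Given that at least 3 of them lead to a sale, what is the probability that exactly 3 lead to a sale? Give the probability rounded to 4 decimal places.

0.5317

X ~ Binomial(11, 0.222222). Want P(X=3 | X≥3) = P(X=3) / P(X≥3).
P(X=3) = C(11,3)·0.222222^3·0.777778^8 = 0.242488
P(X≥3) = 1 − 0.063010 − 0.198032 − 0.282903 = 0.456055
Ratio = 0.242488 / 0.456055 = 0.531708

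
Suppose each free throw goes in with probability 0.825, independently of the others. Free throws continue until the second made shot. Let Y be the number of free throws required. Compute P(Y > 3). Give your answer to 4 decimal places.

0.0812

Needing more than 3 free throws ⇔ fewer than 2 successes in the first 3. With X ~ Binomial(3, 0.825), P(Y > 3) = P(X ≤ 1).
  k=0: C(3,0)·0.825^0·0.175^3 = 0.005359
  k=1: C(3,1)·0.825^1·0.175^2 = 0.075797
P(X ≤ 1) = 0.081156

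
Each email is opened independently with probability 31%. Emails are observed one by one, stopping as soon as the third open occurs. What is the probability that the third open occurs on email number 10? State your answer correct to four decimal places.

0.0799

Y = trial on which the third success occurs; negative binomial, r=3, p=0.31.
P(Y=10) = C(9,2) · p^3 · (1−p)^7
= 36 · 0.029791 · 0.074464 = 0.079860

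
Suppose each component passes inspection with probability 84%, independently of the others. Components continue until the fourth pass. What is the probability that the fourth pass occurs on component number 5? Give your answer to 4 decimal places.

0.3186

Y = trial on which the fourth success occurs; negative binomial, r=4, p=0.84.
P(Y=5) = C(4,3) · p^4 · (1−p)^1
= 4 · 0.49787 · 0.16 = 0.318638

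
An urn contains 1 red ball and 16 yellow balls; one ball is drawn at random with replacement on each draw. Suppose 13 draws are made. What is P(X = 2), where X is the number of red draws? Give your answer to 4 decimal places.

0.1385

X ~ Binomial(n=13, p=0.058824).
P(X=2) = C(13,2) · p^2 · (1−p)^11
= 78 · 0.0034602 · 0.51331 = 0.138541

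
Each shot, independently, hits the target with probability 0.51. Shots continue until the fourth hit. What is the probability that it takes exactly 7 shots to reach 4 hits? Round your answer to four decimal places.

Y = trial on which the fourth success occurs; negative binomial, r=4, p=0.51.
P(Y=7) = C(6,3) · p^4 · (1−p)^3
= 20 · 0.067652 · 0.11765 = 0.159184

0.1592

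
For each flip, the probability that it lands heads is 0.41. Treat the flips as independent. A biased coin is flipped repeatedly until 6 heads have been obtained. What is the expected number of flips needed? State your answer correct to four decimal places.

Y = total flips until the sixth success; negative binomial with r=6, p=0.41.
E[Y] = r / p = 6 / 0.41 = 14.634146

14.6341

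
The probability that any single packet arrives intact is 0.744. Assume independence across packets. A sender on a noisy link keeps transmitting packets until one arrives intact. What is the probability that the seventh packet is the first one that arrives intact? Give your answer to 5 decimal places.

0.00021

Geometric (trials to first success), p = 0.744.
P(Y = 7) = (1−p)^6 · p = 0.00028147 · 0.744 = 0.0002094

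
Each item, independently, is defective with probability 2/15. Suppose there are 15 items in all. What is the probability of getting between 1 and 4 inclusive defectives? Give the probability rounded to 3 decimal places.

X ~ Binomial(15, 0.133333); P(1 ≤ X ≤ 4) = Σ C(15,k) p^k (1−p)^(15−k) over k:
  k=1: C(15,1)·0.133333^1·0.866667^14 = 0.26975
  k=2: C(15,2)·0.133333^2·0.866667^13 = 0.29050
  k=3: C(15,3)·0.133333^3·0.866667^12 = 0.19367
  k=4: C(15,4)·0.133333^4·0.866667^11 = 0.08938
Total = 0.84330

0.843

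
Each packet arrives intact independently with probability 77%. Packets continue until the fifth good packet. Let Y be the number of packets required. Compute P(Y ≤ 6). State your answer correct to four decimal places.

0.5820

Finishing within 6 packets ⇔ at least 5 successes in the first 6. With X ~ Binomial(6, 0.77), P(Y ≤ 6) = 1 − P(X ≤ 4).
  k=0: C(6,0)·0.77^0·0.23^6 = 0.000148
  k=1: C(6,1)·0.77^1·0.23^5 = 0.002974
  k=2: C(6,2)·0.77^2·0.23^4 = 0.024888
  k=3: C(6,3)·0.77^3·0.23^3 = 0.111093
  k=4: C(6,4)·0.77^4·0.23^2 = 0.278939
1 − 0.418041 = 0.581959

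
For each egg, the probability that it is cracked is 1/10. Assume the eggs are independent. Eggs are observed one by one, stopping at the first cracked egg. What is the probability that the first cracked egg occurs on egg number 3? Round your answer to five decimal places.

0.08100

Geometric (trials to first success), p = 0.10.
P(Y = 3) = (1−p)^2 · p = 0.81 · 0.10 = 0.0810000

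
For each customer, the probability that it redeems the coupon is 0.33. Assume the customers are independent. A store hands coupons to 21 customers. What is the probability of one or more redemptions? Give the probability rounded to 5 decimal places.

0.99978

P(at least one) = 1 − P(none) = 1 − (1 − 0.33)^21
= 1 − 0.0002226 = 0.9997774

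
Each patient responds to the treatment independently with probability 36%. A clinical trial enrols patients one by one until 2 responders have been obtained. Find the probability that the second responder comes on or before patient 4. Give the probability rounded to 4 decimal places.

0.4547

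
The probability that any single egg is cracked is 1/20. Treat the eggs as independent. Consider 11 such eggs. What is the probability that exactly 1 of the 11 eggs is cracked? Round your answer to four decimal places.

X ~ Binomial(n=11, p=0.05).
P(X=1) = C(11,1) · p^1 · (1−p)^10
= 11 · 0.05 · 0.59874 = 0.329305

0.3293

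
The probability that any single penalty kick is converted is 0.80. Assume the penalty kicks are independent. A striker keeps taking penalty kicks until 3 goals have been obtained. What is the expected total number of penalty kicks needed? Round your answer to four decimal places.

3.7500

Y = total penalty kicks until the third success; negative binomial with r=3, p=0.80.
E[Y] = r / p = 3 / 0.80 = 3.750000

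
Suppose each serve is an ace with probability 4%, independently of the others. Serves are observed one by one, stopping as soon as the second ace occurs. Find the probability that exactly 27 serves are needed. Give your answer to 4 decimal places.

0.0150

Y = trial on which the second success occurs; negative binomial, r=2, p=0.04.
P(Y=27) = C(26,1) · p^2 · (1−p)^25
= 26 · 0.0016 · 0.3604 = 0.014993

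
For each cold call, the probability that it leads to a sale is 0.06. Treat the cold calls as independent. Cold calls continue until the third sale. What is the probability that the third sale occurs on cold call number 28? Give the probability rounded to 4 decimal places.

Y = trial on which the third success occurs; negative binomial, r=3, p=0.06.
P(Y=28) = C(27,2) · p^3 · (1−p)^25
= 351 · 0.000216 · 0.21291 = 0.016142

0.0161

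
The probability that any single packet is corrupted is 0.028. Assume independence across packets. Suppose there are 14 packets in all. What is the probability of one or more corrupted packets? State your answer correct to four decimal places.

0.3281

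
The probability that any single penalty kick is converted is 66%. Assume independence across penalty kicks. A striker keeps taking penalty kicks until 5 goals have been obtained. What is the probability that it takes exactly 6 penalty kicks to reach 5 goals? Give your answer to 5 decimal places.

Y = trial on which the fifth success occurs; negative binomial, r=5, p=0.66.
P(Y=6) = C(5,4) · p^5 · (1−p)^1
= 5 · 0.12523 · 0.34 = 0.2128965

0.21290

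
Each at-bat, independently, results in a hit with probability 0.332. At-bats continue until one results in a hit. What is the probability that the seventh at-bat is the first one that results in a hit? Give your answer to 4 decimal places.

Geometric (trials to first success), p = 0.332.
P(Y = 7) = (1−p)^6 · p = 0.08885 · 0.332 = 0.029498

0.0295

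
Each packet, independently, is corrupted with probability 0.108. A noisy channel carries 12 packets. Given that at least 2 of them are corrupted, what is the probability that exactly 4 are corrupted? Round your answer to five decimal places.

X ~ Binomial(12, 0.108). Want P(X=4 | X≥2) = P(X=4) / P(X≥2).
P(X=4) = C(12,4)·0.108^4·0.892^8 = 0.0269910
P(X≥2) = 1 − 0.2537338 − 0.3686535 = 0.3776127
Ratio = 0.0269910 / 0.3776127 = 0.0714780

0.07148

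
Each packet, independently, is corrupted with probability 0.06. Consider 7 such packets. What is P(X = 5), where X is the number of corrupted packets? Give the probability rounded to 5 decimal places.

X ~ Binomial(n=7, p=0.06).
P(X=5) = C(7,5) · p^5 · (1−p)^2
= 21 · 7.776e-07 · 0.8836 = 0.0000144

0.00001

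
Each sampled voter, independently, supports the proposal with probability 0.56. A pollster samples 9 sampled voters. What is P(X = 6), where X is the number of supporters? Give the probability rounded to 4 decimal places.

0.2207

X ~ Binomial(n=9, p=0.56).
P(X=6) = C(9,6) · p^6 · (1−p)^3
= 84 · 0.030841 · 0.085184 = 0.220681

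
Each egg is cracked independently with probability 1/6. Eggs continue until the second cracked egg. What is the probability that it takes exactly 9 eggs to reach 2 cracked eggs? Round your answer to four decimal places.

Y = trial on which the second success occurs; negative binomial, r=2, p=0.166667.
P(Y=9) = C(8,1) · p^2 · (1−p)^7
= 8 · 0.027778 · 0.27908 = 0.062018

0.0620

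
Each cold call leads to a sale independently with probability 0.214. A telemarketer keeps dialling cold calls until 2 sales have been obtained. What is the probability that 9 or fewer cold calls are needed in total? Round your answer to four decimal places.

0.6049

Finishing within 9 cold calls ⇔ at least 2 successes in the first 9. With X ~ Binomial(9, 0.214), P(Y ≤ 9) = 1 − P(X ≤ 1).
  k=0: C(9,0)·0.214^0·0.786^9 = 0.114499
  k=1: C(9,1)·0.214^1·0.786^8 = 0.280567
1 − 0.395066 = 0.604934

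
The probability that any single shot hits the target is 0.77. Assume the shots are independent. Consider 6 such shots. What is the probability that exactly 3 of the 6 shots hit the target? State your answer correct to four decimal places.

0.1111

X ~ Binomial(n=6, p=0.77).
P(X=3) = C(6,3) · p^3 · (1−p)^3
= 20 · 0.45653 · 0.012167 = 0.111093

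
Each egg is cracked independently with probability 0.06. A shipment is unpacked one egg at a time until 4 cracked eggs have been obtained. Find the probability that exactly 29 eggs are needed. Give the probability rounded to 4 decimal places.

Y = trial on which the fourth success occurs; negative binomial, r=4, p=0.06.
P(Y=29) = C(28,3) · p^4 · (1−p)^25
= 3276 · 1.296e-05 · 0.21291 = 0.009040

0.0090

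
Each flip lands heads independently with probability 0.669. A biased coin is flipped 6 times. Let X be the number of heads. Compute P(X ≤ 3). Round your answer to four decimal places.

0.3150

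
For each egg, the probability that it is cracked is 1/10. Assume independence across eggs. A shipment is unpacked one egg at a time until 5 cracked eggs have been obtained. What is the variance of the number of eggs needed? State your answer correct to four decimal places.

Y = total eggs until the fifth success; negative binomial with r=5, p=0.10.
Var(Y) = r(1−p)/p² = 5·0.90 / 0.10² = 450.000000

450.0000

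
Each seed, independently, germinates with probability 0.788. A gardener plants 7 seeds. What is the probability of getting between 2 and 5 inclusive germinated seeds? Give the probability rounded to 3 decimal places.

X ~ Binomial(7, 0.788); P(2 ≤ X ≤ 5) = Σ C(7,k) p^k (1−p)^(7−k) over k:
  k=2: C(7,2)·0.788^2·0.212^5 = 0.00558
  k=3: C(7,3)·0.788^3·0.212^4 = 0.03459
  k=4: C(7,4)·0.788^4·0.212^3 = 0.12858
  k=5: C(7,5)·0.788^5·0.212^2 = 0.28676
Total = 0.45552

0.456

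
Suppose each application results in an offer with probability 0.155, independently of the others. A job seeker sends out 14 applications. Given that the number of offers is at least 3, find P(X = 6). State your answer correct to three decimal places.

X ~ Binomial(14, 0.155). Want P(X=6 | X≥3) = P(X=6) / P(X≥3).
P(X=6) = C(14,6)·0.155^6·0.845^8 = 0.01082
P(X≥3) = 1 − 0.09462 − 0.24299 − 0.28972 = 0.37266
Ratio = 0.01082 / 0.37266 = 0.02905

0.029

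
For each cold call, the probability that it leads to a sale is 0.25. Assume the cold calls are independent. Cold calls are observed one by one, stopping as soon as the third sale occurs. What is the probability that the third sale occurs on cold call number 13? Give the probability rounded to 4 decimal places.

0.0581

Y = trial on which the third success occurs; negative binomial, r=3, p=0.25.
P(Y=13) = C(12,2) · p^3 · (1−p)^10
= 66 · 0.015625 · 0.056314 = 0.058073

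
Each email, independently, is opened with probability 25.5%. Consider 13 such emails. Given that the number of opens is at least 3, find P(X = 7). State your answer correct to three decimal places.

0.030

X ~ Binomial(13, 0.255). Want P(X=7 | X≥3) = P(X=7) / P(X≥3).
P(X=7) = C(13,7)·0.255^7·0.745^6 = 0.02057
P(X≥3) = 1 − 0.02178 − 0.09691 − 0.19902 = 0.68229
Ratio = 0.02057 / 0.68229 = 0.03015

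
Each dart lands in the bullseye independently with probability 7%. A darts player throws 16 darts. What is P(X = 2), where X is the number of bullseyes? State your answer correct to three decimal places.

0.213

X ~ Binomial(n=16, p=0.07).
P(X=2) = C(16,2) · p^2 · (1−p)^14
= 120 · 0.0049 · 0.36204 = 0.21288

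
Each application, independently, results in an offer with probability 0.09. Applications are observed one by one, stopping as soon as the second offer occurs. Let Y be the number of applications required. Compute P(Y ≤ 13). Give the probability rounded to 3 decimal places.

0.329

Finishing within 13 applications ⇔ at least 2 successes in the first 13. With X ~ Binomial(13, 0.09), P(Y ≤ 13) = 1 − P(X ≤ 1).
  k=0: C(13,0)·0.09^0·0.91^13 = 0.29345
  k=1: C(13,1)·0.09^1·0.91^12 = 0.37730
1 − 0.67075 = 0.32925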